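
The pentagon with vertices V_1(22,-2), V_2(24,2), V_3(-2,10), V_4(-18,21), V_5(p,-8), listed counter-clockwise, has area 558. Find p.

-14

Write out the shoelace sum; only the two edges meeting at V_5 involve p:
2·Area = [((-18)·(-8) − p·21) + (p·(-2) − 22·(-8))] + 474
       = -23·p + 794 = 1116
⇒ p = -14.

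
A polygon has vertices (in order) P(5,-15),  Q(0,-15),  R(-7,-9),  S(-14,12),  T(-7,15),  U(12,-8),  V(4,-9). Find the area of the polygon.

Apply the surveyor's formula: 2A = Σ (x_i·y_{i+1} − x_{i+1}·y_i), indices taken mod 7.
P→Q: (5)(-15) − (0)(-15) = -75
Q→R: (0)(-9) − (-7)(-15) = -105
R→S: (-7)(12) − (-14)(-9) = -210
S→T: (-14)(15) − (-7)(12) = -126
T→U: (-7)(-8) − (12)(15) = -124
U→V: (12)(-9) − (4)(-8) = -76
V→P: (4)(-15) − (5)(-9) = -15
Σ = -731
Area = |Σ|/2 = 365.5.

365.5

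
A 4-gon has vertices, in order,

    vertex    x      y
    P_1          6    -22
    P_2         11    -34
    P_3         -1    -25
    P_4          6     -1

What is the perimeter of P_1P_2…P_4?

74

|P_1P_2| = √((5)² + (-12)²) = √169 = 13
|P_2P_3| = √((-12)² + (9)²) = √225 = 15
|P_3P_4| = √((7)² + (24)²) = √625 = 25
|P_4P_1| = √((0)² + (-21)²) = √441 = 21
Perimeter = 13 + 15 + 25 + 21 = 74.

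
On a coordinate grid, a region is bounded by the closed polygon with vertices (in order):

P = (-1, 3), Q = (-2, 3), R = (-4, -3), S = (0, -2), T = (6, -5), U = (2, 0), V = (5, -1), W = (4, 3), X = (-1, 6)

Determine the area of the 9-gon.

Σ = (3) + (18) + (8) + (12) + (10) + (-2) + (19) + (27) + (3) = 98
Area = |Σ|/2 = 49.

49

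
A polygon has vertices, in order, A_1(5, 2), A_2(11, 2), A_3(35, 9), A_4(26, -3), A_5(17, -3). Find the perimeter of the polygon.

68

|A_1A_2| = √((6)² + (0)²) = √36 = 6
|A_2A_3| = √((24)² + (7)²) = √625 = 25
|A_3A_4| = √((-9)² + (-12)²) = √225 = 15
|A_4A_5| = √((-9)² + (0)²) = √81 = 9
|A_5A_1| = √((-12)² + (5)²) = √169 = 13
Perimeter = 6 + 25 + 15 + 9 + 13 = 68.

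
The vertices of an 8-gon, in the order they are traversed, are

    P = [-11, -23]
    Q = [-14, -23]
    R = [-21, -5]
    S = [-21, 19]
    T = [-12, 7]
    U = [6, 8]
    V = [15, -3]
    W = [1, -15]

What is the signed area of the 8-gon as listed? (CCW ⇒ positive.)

Apply the shoelace formula: 2A = Σ (x_i·y_{i+1} − x_{i+1}·y_i), indices taken mod 8.
P→Q: (-11)(-23) − (-14)(-23) = -69
Q→R: (-14)(-5) − (-21)(-23) = -413
R→S: (-21)(19) − (-21)(-5) = -504
S→T: (-21)(7) − (-12)(19) = 81
T→U: (-12)(8) − (6)(7) = -138
U→V: (6)(-3) − (15)(8) = -138
V→W: (15)(-15) − (1)(-3) = -222
W→P: (1)(-23) − (-11)(-15) = -188
Σ = -1591
Signed area = Σ/2 = -795.5 (negative ⇒ clockwise traversal).

-795.5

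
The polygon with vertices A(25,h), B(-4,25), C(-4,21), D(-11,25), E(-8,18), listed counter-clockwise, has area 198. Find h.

Write out the shoelace sum; only the two edges meeting at A involve h:
2·Area = [((-8)·h − 25·18) + (25·25 − (-4)·h)] + 149
       = -4·h + 324 = 396
⇒ h = -18.

-18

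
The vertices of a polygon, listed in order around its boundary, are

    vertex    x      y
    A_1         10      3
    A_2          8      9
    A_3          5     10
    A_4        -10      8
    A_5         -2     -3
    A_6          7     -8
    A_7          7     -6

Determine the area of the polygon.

Apply the surveyor's formula: 2A = Σ (x_i·y_{i+1} − x_{i+1}·y_i), indices taken mod 7.
Σ = (66) + (35) + (140) + (46) + (37) + (14) + (81) = 419
Area = |Σ|/2 = 209.5.

209.5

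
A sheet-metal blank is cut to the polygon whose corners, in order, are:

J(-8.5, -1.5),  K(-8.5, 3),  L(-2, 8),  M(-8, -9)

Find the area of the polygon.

41.375

Apply Gauss's area formula: 2A = Σ (x_i·y_{i+1} − x_{i+1}·y_i), indices taken mod 4.
Cross-terms: -38.25, -62, 82, -64.5  ⇒  Σ = -82.75
Area = |Σ|/2 = 41.375.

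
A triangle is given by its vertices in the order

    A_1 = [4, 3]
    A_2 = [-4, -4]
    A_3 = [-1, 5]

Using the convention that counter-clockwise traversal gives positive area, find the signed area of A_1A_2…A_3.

Apply the surveyor's formula: 2A = Σ (x_i·y_{i+1} − x_{i+1}·y_i), indices taken mod 3.
Σ = (-4) + (-24) + (-23) = -51
Signed area = Σ/2 = -25.5 (negative ⇒ clockwise traversal).

-25.5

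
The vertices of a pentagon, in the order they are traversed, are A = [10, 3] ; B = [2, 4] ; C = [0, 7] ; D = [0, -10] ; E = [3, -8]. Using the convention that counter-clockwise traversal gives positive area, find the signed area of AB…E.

Apply the surveyor's formula: 2A = Σ (x_i·y_{i+1} − x_{i+1}·y_i), indices taken mod 5.
Cross-terms: 34, 14, 0, 30, 89  ⇒  Σ = 167
Signed area = Σ/2 = 83.5 (positive ⇒ counter-clockwise traversal).

83.5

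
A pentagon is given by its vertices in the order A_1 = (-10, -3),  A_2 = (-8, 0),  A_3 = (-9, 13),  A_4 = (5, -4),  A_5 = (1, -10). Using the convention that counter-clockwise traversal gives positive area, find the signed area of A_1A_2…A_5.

Apply the shoelace formula: 2A = Σ (x_i·y_{i+1} − x_{i+1}·y_i), indices taken mod 5.
Σ = (-24) + (-104) + (-29) + (-46) + (-103) = -306
Signed area = Σ/2 = -153 (negative ⇒ clockwise traversal).

-153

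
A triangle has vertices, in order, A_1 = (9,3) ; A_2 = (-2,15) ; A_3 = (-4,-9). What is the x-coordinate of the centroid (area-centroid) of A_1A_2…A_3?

1

Apply Gauss's area formula. First the cross-terms c_i = x_i·y_{i+1} − x_{i+1}·y_i:
  141, 78, 69  ⇒  2A = 288, A = 144.
Then Σ (x_i + x_{i+1})·c_i = 864, so x̄ = 864 / (6·144) = 1.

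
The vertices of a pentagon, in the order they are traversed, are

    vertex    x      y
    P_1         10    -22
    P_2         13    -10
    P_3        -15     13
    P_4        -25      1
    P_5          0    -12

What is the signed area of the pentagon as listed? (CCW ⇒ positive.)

467.5

Apply the shoelace (surveyor's) formula: 2A = Σ (x_i·y_{i+1} − x_{i+1}·y_i), indices taken mod 5.
Cross-terms: 186, 19, 310, 300, 120  ⇒  Σ = 935
Signed area = Σ/2 = 467.5 (positive ⇒ counter-clockwise traversal).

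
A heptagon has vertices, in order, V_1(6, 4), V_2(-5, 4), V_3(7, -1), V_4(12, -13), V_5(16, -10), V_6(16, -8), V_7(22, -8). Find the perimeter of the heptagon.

70

|V_1V_2| = √((-11)² + (0)²) = √121 = 11
|V_2V_3| = √((12)² + (-5)²) = √169 = 13
|V_3V_4| = √((5)² + (-12)²) = √169 = 13
|V_4V_5| = √((4)² + (3)²) = √25 = 5
|V_5V_6| = √((0)² + (2)²) = √4 = 2
|V_6V_7| = √((6)² + (0)²) = √36 = 6
|V_7V_1| = √((-16)² + (12)²) = √400 = 20
Perimeter = 11 + 13 + 13 + 5 + 2 + 6 + 20 = 70.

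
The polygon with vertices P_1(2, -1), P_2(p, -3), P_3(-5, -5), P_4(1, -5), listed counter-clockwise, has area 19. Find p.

Write out the shoelace sum; only the two edges meeting at P_2 involve p:
2·Area = [(2·(-3) − p·(-1)) + (p·(-5) − (-5)·(-3))] + 39
       = -4·p + 18 = 38
⇒ p = -5.

-5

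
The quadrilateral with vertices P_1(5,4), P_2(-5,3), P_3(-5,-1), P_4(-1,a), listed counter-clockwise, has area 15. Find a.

The doubled signed area Σ (x_i y_{i+1} − x_{i+1} y_i) is linear in a.
With a=0 it equals 50; the coefficient of a is -10 (from the two edges through P_4).
So -10·a + 50 = 2·15 = 30 ⇒ a = 2.

2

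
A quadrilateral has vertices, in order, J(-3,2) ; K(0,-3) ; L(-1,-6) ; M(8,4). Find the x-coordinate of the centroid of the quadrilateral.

Apply the shoelace (surveyor's) formula. First the cross-terms c_i = x_i·y_{i+1} − x_{i+1}·y_i:
  9, -3, 44, 28  ⇒  2A = 78, A = 39.
Then Σ (x_i + x_{i+1})·c_i = 424, so x̄ = 424 / (6·39) = 212/117.

212/117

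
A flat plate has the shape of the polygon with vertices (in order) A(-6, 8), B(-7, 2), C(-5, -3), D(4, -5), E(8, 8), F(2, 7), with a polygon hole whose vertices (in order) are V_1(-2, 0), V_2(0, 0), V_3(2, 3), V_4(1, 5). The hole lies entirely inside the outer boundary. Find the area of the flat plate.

132.5

Outer boundary:
Apply Gauss's area formula: 2A = Σ (x_i·y_{i+1} − x_{i+1}·y_i), indices taken mod 6.
Σ = (44) + (31) + (37) + (72) + (40) + (58) = 282
Area = |Σ|/2 = 141.
Hole:
Apply the shoelace (surveyor's) formula: 2A = Σ (x_i·y_{i+1} − x_{i+1}·y_i), indices taken mod 4.
Cross-terms: 0, 0, 7, 10  ⇒  Σ = 17
Area = |Σ|/2 = 8.5.
Net area = 141 − 8.5 = 132.5.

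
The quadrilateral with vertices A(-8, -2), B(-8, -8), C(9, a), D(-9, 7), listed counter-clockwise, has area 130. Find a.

Write out the shoelace sum; only the two edges meeting at C involve a:
2·Area = [((-8)·a − 9·(-8)) + (9·7 − (-9)·a)] + 122
       = 1·a + 257 = 260
⇒ a = 3.

3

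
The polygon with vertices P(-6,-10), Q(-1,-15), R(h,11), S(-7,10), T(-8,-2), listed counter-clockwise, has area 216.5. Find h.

5

Write out the shoelace sum; only the two edges meeting at R involve h:
2·Area = [((-1)·11 − h·(-15)) + (h·10 − (-7)·11)] + 242
       = 25·h + 308 = 433
⇒ h = 5.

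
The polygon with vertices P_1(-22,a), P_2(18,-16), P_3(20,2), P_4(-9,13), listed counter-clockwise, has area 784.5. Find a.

-11

Write out the shoelace sum; only the two edges meeting at P_1 involve a:
2·Area = [((-9)·a − (-22)·13) + ((-22)·(-16) − 18·a)] + 634
       = -27·a + 1272 = 1569
⇒ a = -11.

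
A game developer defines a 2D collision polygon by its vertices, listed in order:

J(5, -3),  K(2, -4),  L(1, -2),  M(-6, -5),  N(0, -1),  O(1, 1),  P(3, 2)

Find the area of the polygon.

J→K: (5)(-4) − (2)(-3) = -14
K→L: (2)(-2) − (1)(-4) = 0
L→M: (1)(-5) − (-6)(-2) = -17
M→N: (-6)(-1) − (0)(-5) = 6
N→O: (0)(1) − (1)(-1) = 1
O→P: (1)(2) − (3)(1) = -1
P→J: (3)(-3) − (5)(2) = -19
Σ = -44
Area = |Σ|/2 = 22.

22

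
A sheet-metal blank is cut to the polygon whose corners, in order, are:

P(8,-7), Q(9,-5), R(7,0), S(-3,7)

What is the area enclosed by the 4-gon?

Apply the shoelace formula: 2A = Σ (x_i·y_{i+1} − x_{i+1}·y_i), indices taken mod 4.
Σ = (23) + (35) + (49) + (-35) = 72
Area = |Σ|/2 = 36.

36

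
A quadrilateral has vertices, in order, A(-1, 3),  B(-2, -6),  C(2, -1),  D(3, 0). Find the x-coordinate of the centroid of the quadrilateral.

-1/38

Apply Gauss's area formula. First the cross-terms c_i = x_i·y_{i+1} − x_{i+1}·y_i:
  12, 14, 3, 9  ⇒  2A = 38, A = 19.
Then Σ (x_i + x_{i+1})·c_i = -3, so x̄ = -3 / (6·19) = -1/38.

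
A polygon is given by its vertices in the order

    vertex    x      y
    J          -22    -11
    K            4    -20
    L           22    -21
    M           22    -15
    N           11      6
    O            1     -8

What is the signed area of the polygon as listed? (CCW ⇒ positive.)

Apply the shoelace formula: 2A = Σ (x_i·y_{i+1} − x_{i+1}·y_i), indices taken mod 6.
J→K: (-22)(-20) − (4)(-11) = 484
K→L: (4)(-21) − (22)(-20) = 356
L→M: (22)(-15) − (22)(-21) = 132
M→N: (22)(6) − (11)(-15) = 297
N→O: (11)(-8) − (1)(6) = -94
O→J: (1)(-11) − (-22)(-8) = -187
Σ = 988
Signed area = Σ/2 = 494 (positive ⇒ counter-clockwise traversal).

494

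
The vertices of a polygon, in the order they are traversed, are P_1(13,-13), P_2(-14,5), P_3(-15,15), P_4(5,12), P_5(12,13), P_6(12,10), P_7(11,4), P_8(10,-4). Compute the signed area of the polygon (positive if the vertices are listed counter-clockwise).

Apply the shoelace formula: 2A = Σ (x_i·y_{i+1} − x_{i+1}·y_i), indices taken mod 8.
Σ = (-117) + (-135) + (-255) + (-79) + (-36) + (-62) + (-84) + (-78) = -846
Signed area = Σ/2 = -423 (negative ⇒ clockwise traversal).

-423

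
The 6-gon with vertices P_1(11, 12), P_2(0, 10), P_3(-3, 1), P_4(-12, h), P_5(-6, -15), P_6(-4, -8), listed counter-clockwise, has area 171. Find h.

-6

Write out the shoelace sum; only the two edges meeting at P_4 involve h:
2·Area = [((-3)·h − (-12)·1) + ((-12)·(-15) − (-6)·h)] + 168
       = 3·h + 360 = 342
⇒ h = -6.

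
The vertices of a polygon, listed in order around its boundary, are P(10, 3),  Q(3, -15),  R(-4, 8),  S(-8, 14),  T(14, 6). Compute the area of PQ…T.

224.5

Apply the shoelace (surveyor's) formula: 2A = Σ (x_i·y_{i+1} − x_{i+1}·y_i), indices taken mod 5.
Σ = (-159) + (-36) + (8) + (-244) + (-18) = -449
Area = |Σ|/2 = 224.5.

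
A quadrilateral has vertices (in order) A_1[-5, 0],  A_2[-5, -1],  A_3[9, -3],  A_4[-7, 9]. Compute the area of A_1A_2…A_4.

67

A_1→A_2: (-5)(-1) − (-5)(0) = 5
A_2→A_3: (-5)(-3) − (9)(-1) = 24
A_3→A_4: (9)(9) − (-7)(-3) = 60
A_4→A_1: (-7)(0) − (-5)(9) = 45
Σ = 134
Area = |Σ|/2 = 67.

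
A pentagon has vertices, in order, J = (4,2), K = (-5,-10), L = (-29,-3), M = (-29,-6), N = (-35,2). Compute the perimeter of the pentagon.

|JK| = √((-9)² + (-12)²) = √225 = 15
|KL| = √((-24)² + (7)²) = √625 = 25
|LM| = √((0)² + (-3)²) = √9 = 3
|MN| = √((-6)² + (8)²) = √100 = 10
|NJ| = √((39)² + (0)²) = √1521 = 39
Perimeter = 15 + 25 + 3 + 10 + 39 = 92.

92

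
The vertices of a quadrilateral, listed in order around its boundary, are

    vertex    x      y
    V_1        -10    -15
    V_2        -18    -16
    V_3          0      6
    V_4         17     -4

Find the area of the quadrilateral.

Apply the surveyor's formula: 2A = Σ (x_i·y_{i+1} − x_{i+1}·y_i), indices taken mod 4.
Σ = (-110) + (-108) + (-102) + (-295) = -615
Area = |Σ|/2 = 307.5.

307.5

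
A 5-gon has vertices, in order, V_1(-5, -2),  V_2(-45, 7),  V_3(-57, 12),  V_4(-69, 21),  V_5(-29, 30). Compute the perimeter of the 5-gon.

150

|V_1V_2| = √((-40)² + (9)²) = √1681 = 41
|V_2V_3| = √((-12)² + (5)²) = √169 = 13
|V_3V_4| = √((-12)² + (9)²) = √225 = 15
|V_4V_5| = √((40)² + (9)²) = √1681 = 41
|V_5V_1| = √((24)² + (-32)²) = √1600 = 40
Perimeter = 41 + 13 + 15 + 41 + 40 = 150.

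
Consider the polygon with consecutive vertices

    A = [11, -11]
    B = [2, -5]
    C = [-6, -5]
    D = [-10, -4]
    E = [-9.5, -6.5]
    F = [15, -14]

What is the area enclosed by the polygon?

A→B: (11)(-5) − (2)(-11) = -33
B→C: (2)(-5) − (-6)(-5) = -40
C→D: (-6)(-4) − (-10)(-5) = -26
D→E: (-10)(-6.5) − (-9.5)(-4) = 27
E→F: (-9.5)(-14) − (15)(-6.5) = 230.5
F→A: (15)(-11) − (11)(-14) = -11
Σ = 147.5
Area = |Σ|/2 = 73.75.

73.75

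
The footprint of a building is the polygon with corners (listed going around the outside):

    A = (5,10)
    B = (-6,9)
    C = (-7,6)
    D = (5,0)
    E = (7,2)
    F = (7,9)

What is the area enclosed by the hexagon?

93

Apply Gauss's area formula: 2A = Σ (x_i·y_{i+1} − x_{i+1}·y_i), indices taken mod 6.
Cross-terms: 105, 27, -30, 10, 49, 25  ⇒  Σ = 186
Area = |Σ|/2 = 93.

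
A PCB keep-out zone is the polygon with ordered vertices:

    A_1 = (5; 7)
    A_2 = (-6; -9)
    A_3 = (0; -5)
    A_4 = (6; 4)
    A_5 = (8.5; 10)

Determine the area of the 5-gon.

46.25

Apply the shoelace (surveyor's) formula: 2A = Σ (x_i·y_{i+1} − x_{i+1}·y_i), indices taken mod 5.
Cross-terms: -3, 30, 30, 26, 9.5  ⇒  Σ = 92.5
Area = |Σ|/2 = 46.25.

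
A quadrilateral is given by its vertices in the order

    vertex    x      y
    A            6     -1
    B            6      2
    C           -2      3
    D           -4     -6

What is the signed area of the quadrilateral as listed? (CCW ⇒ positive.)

Apply the shoelace formula: 2A = Σ (x_i·y_{i+1} − x_{i+1}·y_i), indices taken mod 4.
A→B: (6)(2) − (6)(-1) = 18
B→C: (6)(3) − (-2)(2) = 22
C→D: (-2)(-6) − (-4)(3) = 24
D→A: (-4)(-1) − (6)(-6) = 40
Σ = 104
Signed area = Σ/2 = 52 (positive ⇒ counter-clockwise traversal).

52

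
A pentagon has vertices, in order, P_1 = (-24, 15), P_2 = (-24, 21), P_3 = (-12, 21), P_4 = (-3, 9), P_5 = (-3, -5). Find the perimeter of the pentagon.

|P_1P_2| = √((0)² + (6)²) = √36 = 6
|P_2P_3| = √((12)² + (0)²) = √144 = 12
|P_3P_4| = √((9)² + (-12)²) = √225 = 15
|P_4P_5| = √((0)² + (-14)²) = √196 = 14
|P_5P_1| = √((-21)² + (20)²) = √841 = 29
Perimeter = 6 + 12 + 15 + 14 + 29 = 76.

76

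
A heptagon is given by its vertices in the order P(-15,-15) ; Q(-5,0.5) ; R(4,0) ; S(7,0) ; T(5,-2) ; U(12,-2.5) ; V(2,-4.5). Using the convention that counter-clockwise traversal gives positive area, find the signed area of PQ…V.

Apply Gauss's area formula: 2A = Σ (x_i·y_{i+1} − x_{i+1}·y_i), indices taken mod 7.
Σ = (-82.5) + (-2) + (0) + (-14) + (11.5) + (-49) + (-97.5) = -233.5
Signed area = Σ/2 = -116.75 (negative ⇒ clockwise traversal).

-116.75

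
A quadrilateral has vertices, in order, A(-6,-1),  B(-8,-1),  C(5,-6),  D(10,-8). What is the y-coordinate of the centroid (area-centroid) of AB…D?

Apply the shoelace formula. First the cross-terms c_i = x_i·y_{i+1} − x_{i+1}·y_i:
  -2, 53, 20, -58  ⇒  2A = 13, A = 6.5.
Then Σ (y_i + y_{i+1})·c_i = -125, so ȳ = -125 / (6·6.5) = -125/39.

-125/39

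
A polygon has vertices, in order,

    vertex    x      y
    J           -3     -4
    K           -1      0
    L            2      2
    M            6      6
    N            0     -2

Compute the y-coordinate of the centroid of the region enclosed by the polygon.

0

Apply the surveyor's formula. First the cross-terms c_i = x_i·y_{i+1} − x_{i+1}·y_i:
  -4, -2, 0, -12, -6  ⇒  2A = -24, A = -12.
Then Σ (y_i + y_{i+1})·c_i = 0, so ȳ = 0 / (6·(-12)) = 0.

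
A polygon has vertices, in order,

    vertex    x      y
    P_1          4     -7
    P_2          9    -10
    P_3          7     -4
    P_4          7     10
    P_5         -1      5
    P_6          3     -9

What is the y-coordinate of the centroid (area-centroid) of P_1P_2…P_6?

Apply the shoelace formula. First the cross-terms c_i = x_i·y_{i+1} − x_{i+1}·y_i:
  23, 34, 98, 45, -6, 15  ⇒  2A = 209, A = 104.5.
Then Σ (y_i + y_{i+1})·c_i = 180, so ȳ = 180 / (6·104.5) = 60/209.

60/209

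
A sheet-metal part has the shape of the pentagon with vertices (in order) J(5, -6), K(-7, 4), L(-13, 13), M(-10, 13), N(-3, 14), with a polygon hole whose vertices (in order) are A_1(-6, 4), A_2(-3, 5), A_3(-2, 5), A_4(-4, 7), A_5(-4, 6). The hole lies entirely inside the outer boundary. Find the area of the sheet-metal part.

123

Outer boundary:
Apply the shoelace (surveyor's) formula: 2A = Σ (x_i·y_{i+1} − x_{i+1}·y_i), indices taken mod 5.
J→K: (5)(4) − (-7)(-6) = -22
K→L: (-7)(13) − (-13)(4) = -39
L→M: (-13)(13) − (-10)(13) = -39
M→N: (-10)(14) − (-3)(13) = -101
N→J: (-3)(-6) − (5)(14) = -52
Σ = -253
Area = |Σ|/2 = 126.5.
Hole:
Apply the shoelace formula: 2A = Σ (x_i·y_{i+1} − x_{i+1}·y_i), indices taken mod 5.
Σ = (-18) + (-5) + (6) + (4) + (20) = 7
Area = |Σ|/2 = 3.5.
Net area = 126.5 − 3.5 = 123.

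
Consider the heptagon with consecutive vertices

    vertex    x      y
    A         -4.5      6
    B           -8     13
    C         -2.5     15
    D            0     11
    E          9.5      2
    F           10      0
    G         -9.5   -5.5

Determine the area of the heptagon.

193.375

A→B: (-4.5)(13) − (-8)(6) = -10.5
B→C: (-8)(15) − (-2.5)(13) = -87.5
C→D: (-2.5)(11) − (0)(15) = -27.5
D→E: (0)(2) − (9.5)(11) = -104.5
E→F: (9.5)(0) − (10)(2) = -20
F→G: (10)(-5.5) − (-9.5)(0) = -55
G→A: (-9.5)(6) − (-4.5)(-5.5) = -81.75
Σ = -386.75
Area = |Σ|/2 = 193.375.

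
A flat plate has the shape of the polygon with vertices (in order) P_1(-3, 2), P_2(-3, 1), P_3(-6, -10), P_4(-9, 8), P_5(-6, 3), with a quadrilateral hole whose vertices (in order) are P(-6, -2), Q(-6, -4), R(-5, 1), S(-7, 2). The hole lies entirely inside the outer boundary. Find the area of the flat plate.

Outer boundary:
Σ = (3) + (36) + (-138) + (21) + (-3) = -81
Area = |Σ|/2 = 40.5.
Hole:
P→Q: (-6)(-4) − (-6)(-2) = 12
Q→R: (-6)(1) − (-5)(-4) = -26
R→S: (-5)(2) − (-7)(1) = -3
S→P: (-7)(-2) − (-6)(2) = 26
Σ = 9
Area = |Σ|/2 = 4.5.
Net area = 40.5 − 4.5 = 36.

36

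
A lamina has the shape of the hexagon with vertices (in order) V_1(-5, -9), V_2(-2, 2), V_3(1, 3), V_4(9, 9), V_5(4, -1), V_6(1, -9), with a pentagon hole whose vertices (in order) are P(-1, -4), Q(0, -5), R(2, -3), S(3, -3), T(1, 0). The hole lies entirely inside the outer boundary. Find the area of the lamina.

85.5

Outer boundary:
Σ = (-28) + (-8) + (-18) + (-45) + (-35) + (-54) = -188
Area = |Σ|/2 = 94.
Hole:
Σ = (5) + (10) + (3) + (3) + (-4) = 17
Area = |Σ|/2 = 8.5.
Net area = 94 − 8.5 = 85.5.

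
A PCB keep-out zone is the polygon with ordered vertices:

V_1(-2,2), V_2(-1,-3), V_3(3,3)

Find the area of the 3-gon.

Apply the shoelace formula: 2A = Σ (x_i·y_{i+1} − x_{i+1}·y_i), indices taken mod 3.
V_1→V_2: (-2)(-3) − (-1)(2) = 8
V_2→V_3: (-1)(3) − (3)(-3) = 6
V_3→V_1: (3)(2) − (-2)(3) = 12
Σ = 26
Area = |Σ|/2 = 13.

13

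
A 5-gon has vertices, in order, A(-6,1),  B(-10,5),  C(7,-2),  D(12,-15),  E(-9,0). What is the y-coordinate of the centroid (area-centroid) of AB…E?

-269/65

Apply the shoelace formula. First the cross-terms c_i = x_i·y_{i+1} − x_{i+1}·y_i:
  -20, -15, -81, -135, -9  ⇒  2A = -260, A = -130.
Then Σ (y_i + y_{i+1})·c_i = 3228, so ȳ = 3228 / (6·(-130)) = -269/65.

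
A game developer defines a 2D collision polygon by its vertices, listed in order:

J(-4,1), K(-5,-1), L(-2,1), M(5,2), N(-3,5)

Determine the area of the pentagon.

20.5

J→K: (-4)(-1) − (-5)(1) = 9
K→L: (-5)(1) − (-2)(-1) = -7
L→M: (-2)(2) − (5)(1) = -9
M→N: (5)(5) − (-3)(2) = 31
N→J: (-3)(1) − (-4)(5) = 17
Σ = 41
Area = |Σ|/2 = 20.5.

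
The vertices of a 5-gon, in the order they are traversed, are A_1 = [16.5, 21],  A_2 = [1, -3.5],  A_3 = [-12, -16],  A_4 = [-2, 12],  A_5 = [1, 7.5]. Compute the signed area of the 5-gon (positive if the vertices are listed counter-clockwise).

-221.25

Σ = (-78.75) + (-58) + (-176) + (-27) + (-102.75) = -442.5
Signed area = Σ/2 = -221.25 (negative ⇒ clockwise traversal).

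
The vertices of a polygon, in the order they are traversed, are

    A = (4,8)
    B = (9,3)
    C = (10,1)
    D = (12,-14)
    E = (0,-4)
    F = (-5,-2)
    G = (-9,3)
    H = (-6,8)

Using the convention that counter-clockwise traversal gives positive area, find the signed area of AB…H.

Apply the surveyor's formula: 2A = Σ (x_i·y_{i+1} − x_{i+1}·y_i), indices taken mod 8.
A→B: (4)(3) − (9)(8) = -60
B→C: (9)(1) − (10)(3) = -21
C→D: (10)(-14) − (12)(1) = -152
D→E: (12)(-4) − (0)(-14) = -48
E→F: (0)(-2) − (-5)(-4) = -20
F→G: (-5)(3) − (-9)(-2) = -33
G→H: (-9)(8) − (-6)(3) = -54
H→A: (-6)(8) − (4)(8) = -80
Σ = -468
Signed area = Σ/2 = -234 (negative ⇒ clockwise traversal).

-234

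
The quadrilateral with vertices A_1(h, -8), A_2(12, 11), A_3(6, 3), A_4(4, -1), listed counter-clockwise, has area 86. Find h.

Write out the shoelace sum; only the two edges meeting at A_1 involve h:
2·Area = [(4·(-8) − h·(-1)) + (h·11 − 12·(-8))] + -48
       = 12·h + 16 = 172
⇒ h = 13.

13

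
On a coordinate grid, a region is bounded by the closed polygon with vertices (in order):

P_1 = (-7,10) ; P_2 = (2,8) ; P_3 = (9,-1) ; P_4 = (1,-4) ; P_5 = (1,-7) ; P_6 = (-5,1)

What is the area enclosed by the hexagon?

Apply the shoelace (surveyor's) formula: 2A = Σ (x_i·y_{i+1} − x_{i+1}·y_i), indices taken mod 6.
Σ = (-76) + (-74) + (-35) + (-3) + (-34) + (-43) = -265
Area = |Σ|/2 = 132.5.

132.5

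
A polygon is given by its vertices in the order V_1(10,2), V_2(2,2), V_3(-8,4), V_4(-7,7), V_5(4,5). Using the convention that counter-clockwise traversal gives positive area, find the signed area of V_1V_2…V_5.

Apply the surveyor's formula: 2A = Σ (x_i·y_{i+1} − x_{i+1}·y_i), indices taken mod 5.
V_1→V_2: (10)(2) − (2)(2) = 16
V_2→V_3: (2)(4) − (-8)(2) = 24
V_3→V_4: (-8)(7) − (-7)(4) = -28
V_4→V_5: (-7)(5) − (4)(7) = -63
V_5→V_1: (4)(2) − (10)(5) = -42
Σ = -93
Signed area = Σ/2 = -46.5 (negative ⇒ clockwise traversal).

-46.5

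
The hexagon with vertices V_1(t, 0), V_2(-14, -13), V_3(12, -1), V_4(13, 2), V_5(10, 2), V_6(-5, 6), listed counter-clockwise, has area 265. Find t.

The doubled signed area Σ (x_i y_{i+1} − x_{i+1} y_i) is linear in t.
With t=0 it equals 283; the coefficient of t is -19 (from the two edges through V_1).
So -19·t + 283 = 2·265 = 530 ⇒ t = -13.

-13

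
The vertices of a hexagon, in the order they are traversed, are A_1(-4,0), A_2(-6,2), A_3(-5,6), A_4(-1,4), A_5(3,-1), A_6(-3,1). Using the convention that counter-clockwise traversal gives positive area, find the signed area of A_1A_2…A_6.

Σ = (-8) + (-26) + (-14) + (-11) + (0) + (4) = -55
Signed area = Σ/2 = -27.5 (negative ⇒ clockwise traversal).

-27.5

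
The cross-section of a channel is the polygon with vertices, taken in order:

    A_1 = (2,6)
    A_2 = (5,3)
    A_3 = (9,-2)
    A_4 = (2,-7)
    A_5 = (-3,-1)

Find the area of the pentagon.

Cross-terms: -24, -37, -59, -23, -16  ⇒  Σ = -159
Area = |Σ|/2 = 79.5.

79.5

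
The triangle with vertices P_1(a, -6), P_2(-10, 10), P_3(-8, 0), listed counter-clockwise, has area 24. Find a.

Write out the shoelace sum; only the two edges meeting at P_1 involve a:
2·Area = [((-8)·(-6) − a·0) + (a·10 − (-10)·(-6))] + 80
       = 10·a + 68 = 48
⇒ a = -2.

-2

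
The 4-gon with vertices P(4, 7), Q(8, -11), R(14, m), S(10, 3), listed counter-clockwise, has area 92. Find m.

-15

Write out the shoelace sum; only the two edges meeting at R involve m:
2·Area = [(8·m − 14·(-11)) + (14·3 − 10·m)] + -42
       = -2·m + 154 = 184
⇒ m = -15.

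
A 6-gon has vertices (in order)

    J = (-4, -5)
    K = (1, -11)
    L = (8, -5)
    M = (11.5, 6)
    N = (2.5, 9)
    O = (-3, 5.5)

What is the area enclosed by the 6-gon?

201.875

Apply Gauss's area formula: 2A = Σ (x_i·y_{i+1} − x_{i+1}·y_i), indices taken mod 6.
J→K: (-4)(-11) − (1)(-5) = 49
K→L: (1)(-5) − (8)(-11) = 83
L→M: (8)(6) − (11.5)(-5) = 105.5
M→N: (11.5)(9) − (2.5)(6) = 88.5
N→O: (2.5)(5.5) − (-3)(9) = 40.75
O→J: (-3)(-5) − (-4)(5.5) = 37
Σ = 403.75
Area = |Σ|/2 = 201.875.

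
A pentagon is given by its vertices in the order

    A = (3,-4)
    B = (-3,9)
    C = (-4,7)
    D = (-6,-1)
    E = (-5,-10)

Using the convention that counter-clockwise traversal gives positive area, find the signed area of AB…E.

90.5

Apply the shoelace formula: 2A = Σ (x_i·y_{i+1} − x_{i+1}·y_i), indices taken mod 5.
A→B: (3)(9) − (-3)(-4) = 15
B→C: (-3)(7) − (-4)(9) = 15
C→D: (-4)(-1) − (-6)(7) = 46
D→E: (-6)(-10) − (-5)(-1) = 55
E→A: (-5)(-4) − (3)(-10) = 50
Σ = 181
Signed area = Σ/2 = 90.5 (positive ⇒ counter-clockwise traversal).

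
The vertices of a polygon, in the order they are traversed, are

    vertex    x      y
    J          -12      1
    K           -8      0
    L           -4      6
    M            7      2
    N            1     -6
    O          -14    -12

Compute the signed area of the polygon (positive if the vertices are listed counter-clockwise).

Σ = (8) + (-48) + (-50) + (-44) + (-96) + (-158) = -388
Signed area = Σ/2 = -194 (negative ⇒ clockwise traversal).

-194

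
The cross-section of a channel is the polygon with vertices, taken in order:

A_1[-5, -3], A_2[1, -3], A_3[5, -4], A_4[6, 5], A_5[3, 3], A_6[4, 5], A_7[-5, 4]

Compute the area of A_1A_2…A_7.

Apply the shoelace (surveyor's) formula: 2A = Σ (x_i·y_{i+1} − x_{i+1}·y_i), indices taken mod 7.
A_1→A_2: (-5)(-3) − (1)(-3) = 18
A_2→A_3: (1)(-4) − (5)(-3) = 11
A_3→A_4: (5)(5) − (6)(-4) = 49
A_4→A_5: (6)(3) − (3)(5) = 3
A_5→A_6: (3)(5) − (4)(3) = 3
A_6→A_7: (4)(4) − (-5)(5) = 41
A_7→A_1: (-5)(-3) − (-5)(4) = 35
Σ = 160
Area = |Σ|/2 = 80.

80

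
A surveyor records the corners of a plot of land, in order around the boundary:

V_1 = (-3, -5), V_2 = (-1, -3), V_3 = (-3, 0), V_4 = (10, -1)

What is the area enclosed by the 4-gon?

27.5

Cross-terms: 4, -9, 3, -53  ⇒  Σ = -55
Area = |Σ|/2 = 27.5.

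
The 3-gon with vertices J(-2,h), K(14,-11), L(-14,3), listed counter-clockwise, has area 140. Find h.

-13

Write out the shoelace sum; only the two edges meeting at J involve h:
2·Area = [((-14)·h − (-2)·3) + ((-2)·(-11) − 14·h)] + -112
       = -28·h + -84 = 280
⇒ h = -13.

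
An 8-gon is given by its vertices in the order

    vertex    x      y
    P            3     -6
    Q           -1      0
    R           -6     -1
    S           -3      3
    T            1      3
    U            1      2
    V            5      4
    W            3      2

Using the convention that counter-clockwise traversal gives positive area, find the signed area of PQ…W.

Apply the surveyor's formula: 2A = Σ (x_i·y_{i+1} − x_{i+1}·y_i), indices taken mod 8.
Σ = (-6) + (1) + (-21) + (-12) + (-1) + (-6) + (-2) + (-24) = -71
Signed area = Σ/2 = -35.5 (negative ⇒ clockwise traversal).

-35.5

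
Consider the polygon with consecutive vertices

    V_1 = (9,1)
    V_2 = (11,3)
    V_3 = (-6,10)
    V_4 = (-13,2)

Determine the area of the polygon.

V_1→V_2: (9)(3) − (11)(1) = 16
V_2→V_3: (11)(10) − (-6)(3) = 128
V_3→V_4: (-6)(2) − (-13)(10) = 118
V_4→V_1: (-13)(1) − (9)(2) = -31
Σ = 231
Area = |Σ|/2 = 115.5.

115.5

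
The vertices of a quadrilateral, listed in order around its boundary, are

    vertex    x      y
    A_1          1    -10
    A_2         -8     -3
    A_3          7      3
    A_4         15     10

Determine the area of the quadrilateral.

110.5

Apply the shoelace (surveyor's) formula: 2A = Σ (x_i·y_{i+1} − x_{i+1}·y_i), indices taken mod 4.
Σ = (-83) + (-3) + (25) + (-160) = -221
Area = |Σ|/2 = 110.5.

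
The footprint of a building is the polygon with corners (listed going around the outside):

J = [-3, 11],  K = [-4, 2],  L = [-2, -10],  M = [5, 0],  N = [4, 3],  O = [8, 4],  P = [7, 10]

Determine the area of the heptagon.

Apply Gauss's area formula: 2A = Σ (x_i·y_{i+1} − x_{i+1}·y_i), indices taken mod 7.
Σ = (38) + (44) + (50) + (15) + (-8) + (52) + (107) = 298
Area = |Σ|/2 = 149.

149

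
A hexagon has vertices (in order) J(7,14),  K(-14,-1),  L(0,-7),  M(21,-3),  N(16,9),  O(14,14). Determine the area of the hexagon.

Apply the shoelace formula: 2A = Σ (x_i·y_{i+1} − x_{i+1}·y_i), indices taken mod 6.
Cross-terms: 189, 98, 147, 237, 98, 98  ⇒  Σ = 867
Area = |Σ|/2 = 433.5.

433.5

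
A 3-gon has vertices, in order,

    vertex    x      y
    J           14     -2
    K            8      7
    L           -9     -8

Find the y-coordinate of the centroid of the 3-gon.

-1

Apply the surveyor's formula. First the cross-terms c_i = x_i·y_{i+1} − x_{i+1}·y_i:
  114, -1, 130  ⇒  2A = 243, A = 121.5.
Then Σ (y_i + y_{i+1})·c_i = -729, so ȳ = -729 / (6·121.5) = -1.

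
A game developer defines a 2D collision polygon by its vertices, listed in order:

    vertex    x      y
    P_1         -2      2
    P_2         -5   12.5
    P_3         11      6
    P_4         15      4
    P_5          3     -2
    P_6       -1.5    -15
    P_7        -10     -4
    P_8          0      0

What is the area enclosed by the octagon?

Σ = (-15) + (-167.5) + (-46) + (-42) + (-48) + (-144) + (0) + (0) = -462.5
Area = |Σ|/2 = 231.25.

231.25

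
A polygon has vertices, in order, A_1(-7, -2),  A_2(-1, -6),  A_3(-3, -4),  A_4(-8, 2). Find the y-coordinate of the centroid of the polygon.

-52/27

Apply the shoelace formula. First the cross-terms c_i = x_i·y_{i+1} − x_{i+1}·y_i:
  40, -14, -38, 30  ⇒  2A = 18, A = 9.
Then Σ (y_i + y_{i+1})·c_i = -104, so ȳ = -104 / (6·9) = -52/27.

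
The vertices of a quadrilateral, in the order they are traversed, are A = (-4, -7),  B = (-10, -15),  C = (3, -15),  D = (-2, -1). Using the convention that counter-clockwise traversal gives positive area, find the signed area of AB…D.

81

Apply the surveyor's formula: 2A = Σ (x_i·y_{i+1} − x_{i+1}·y_i), indices taken mod 4.
Σ = (-10) + (195) + (-33) + (10) = 162
Signed area = Σ/2 = 81 (positive ⇒ counter-clockwise traversal).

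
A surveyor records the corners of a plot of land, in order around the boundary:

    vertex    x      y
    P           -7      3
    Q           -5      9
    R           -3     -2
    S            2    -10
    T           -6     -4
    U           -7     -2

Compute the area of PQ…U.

Σ = (-48) + (37) + (34) + (-68) + (-16) + (-35) = -96
Area = |Σ|/2 = 48.

48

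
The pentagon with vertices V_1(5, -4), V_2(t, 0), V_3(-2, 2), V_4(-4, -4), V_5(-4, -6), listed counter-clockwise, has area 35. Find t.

Write out the shoelace sum; only the two edges meeting at V_2 involve t:
2·Area = [(5·0 − t·(-4)) + (t·2 − (-2)·0)] + 70
       = 6·t + 70 = 70
⇒ t = 0.

0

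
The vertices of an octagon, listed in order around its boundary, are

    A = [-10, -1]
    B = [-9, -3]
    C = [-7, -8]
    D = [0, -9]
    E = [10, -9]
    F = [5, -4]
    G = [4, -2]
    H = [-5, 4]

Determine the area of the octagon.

143.5

Apply Gauss's area formula: 2A = Σ (x_i·y_{i+1} − x_{i+1}·y_i), indices taken mod 8.
Σ = (21) + (51) + (63) + (90) + (5) + (6) + (6) + (45) = 287
Area = |Σ|/2 = 143.5.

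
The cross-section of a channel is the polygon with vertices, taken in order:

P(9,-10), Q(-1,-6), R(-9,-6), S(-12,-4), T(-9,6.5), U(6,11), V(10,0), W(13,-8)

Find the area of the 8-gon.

324

Apply Gauss's area formula: 2A = Σ (x_i·y_{i+1} − x_{i+1}·y_i), indices taken mod 8.
Cross-terms: -64, -48, -36, -114, -138, -110, -80, -58  ⇒  Σ = -648
Area = |Σ|/2 = 324.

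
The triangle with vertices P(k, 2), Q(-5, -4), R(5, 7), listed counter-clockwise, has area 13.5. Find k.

The doubled signed area Σ (x_i y_{i+1} − x_{i+1} y_i) is linear in k.
With k=0 it equals 5; the coefficient of k is -11 (from the two edges through P).
So -11·k + 5 = 2·13.5 = 27 ⇒ k = -2.

-2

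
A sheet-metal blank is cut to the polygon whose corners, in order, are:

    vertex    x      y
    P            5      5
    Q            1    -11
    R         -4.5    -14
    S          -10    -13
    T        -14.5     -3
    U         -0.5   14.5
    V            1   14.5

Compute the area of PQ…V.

332.25

Σ = (-60) + (-63.5) + (-81.5) + (-158.5) + (-211.75) + (-21.75) + (-67.5) = -664.5
Area = |Σ|/2 = 332.25.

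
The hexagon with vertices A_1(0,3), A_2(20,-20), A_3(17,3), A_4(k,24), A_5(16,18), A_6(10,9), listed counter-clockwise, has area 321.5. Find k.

Write out the shoelace sum; only the two edges meeting at A_4 involve k:
2·Area = [(17·24 − k·3) + (k·18 − 16·24)] + 334
       = 15·k + 358 = 643
⇒ k = 19.

19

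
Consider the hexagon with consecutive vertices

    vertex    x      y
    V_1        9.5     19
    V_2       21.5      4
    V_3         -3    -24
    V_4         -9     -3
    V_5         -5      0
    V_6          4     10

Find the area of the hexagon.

Apply Gauss's area formula: 2A = Σ (x_i·y_{i+1} − x_{i+1}·y_i), indices taken mod 6.
V_1→V_2: (9.5)(4) − (21.5)(19) = -370.5
V_2→V_3: (21.5)(-24) − (-3)(4) = -504
V_3→V_4: (-3)(-3) − (-9)(-24) = -207
V_4→V_5: (-9)(0) − (-5)(-3) = -15
V_5→V_6: (-5)(10) − (4)(0) = -50
V_6→V_1: (4)(19) − (9.5)(10) = -19
Σ = -1165.5
Area = |Σ|/2 = 582.75.

582.75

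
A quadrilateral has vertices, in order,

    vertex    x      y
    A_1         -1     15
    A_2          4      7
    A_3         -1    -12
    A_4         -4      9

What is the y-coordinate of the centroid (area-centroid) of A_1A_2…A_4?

Apply the shoelace (surveyor's) formula. First the cross-terms c_i = x_i·y_{i+1} − x_{i+1}·y_i:
  -67, -41, -57, -51  ⇒  2A = -216, A = -108.
Then Σ (y_i + y_{i+1})·c_i = -2322, so ȳ = -2322 / (6·(-108)) = 43/12.

43/12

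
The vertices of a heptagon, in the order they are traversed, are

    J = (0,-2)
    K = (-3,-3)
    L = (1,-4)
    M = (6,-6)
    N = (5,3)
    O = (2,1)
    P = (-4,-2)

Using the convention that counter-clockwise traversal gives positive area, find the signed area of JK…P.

J→K: (0)(-3) − (-3)(-2) = -6
K→L: (-3)(-4) − (1)(-3) = 15
L→M: (1)(-6) − (6)(-4) = 18
M→N: (6)(3) − (5)(-6) = 48
N→O: (5)(1) − (2)(3) = -1
O→P: (2)(-2) − (-4)(1) = 0
P→J: (-4)(-2) − (0)(-2) = 8
Σ = 82
Signed area = Σ/2 = 41 (positive ⇒ counter-clockwise traversal).

41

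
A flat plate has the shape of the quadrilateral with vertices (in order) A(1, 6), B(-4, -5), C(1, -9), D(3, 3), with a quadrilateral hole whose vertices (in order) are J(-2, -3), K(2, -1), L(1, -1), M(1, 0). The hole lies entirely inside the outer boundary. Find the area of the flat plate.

50

Outer boundary:
Apply the surveyor's formula: 2A = Σ (x_i·y_{i+1} − x_{i+1}·y_i), indices taken mod 4.
Σ = (19) + (41) + (30) + (15) = 105
Area = |Σ|/2 = 52.5.
Hole:
Σ = (8) + (-1) + (1) + (-3) = 5
Area = |Σ|/2 = 2.5.
Net area = 52.5 − 2.5 = 50.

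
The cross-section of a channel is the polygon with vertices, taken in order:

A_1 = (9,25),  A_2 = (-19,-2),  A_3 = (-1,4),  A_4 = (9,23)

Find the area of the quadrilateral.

Apply the shoelace formula: 2A = Σ (x_i·y_{i+1} − x_{i+1}·y_i), indices taken mod 4.
A_1→A_2: (9)(-2) − (-19)(25) = 457
A_2→A_3: (-19)(4) − (-1)(-2) = -78
A_3→A_4: (-1)(23) − (9)(4) = -59
A_4→A_1: (9)(25) − (9)(23) = 18
Σ = 338
Area = |Σ|/2 = 169.

169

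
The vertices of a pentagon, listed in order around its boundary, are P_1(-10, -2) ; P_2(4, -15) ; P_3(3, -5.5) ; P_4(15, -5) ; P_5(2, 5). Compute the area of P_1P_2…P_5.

Apply the shoelace formula: 2A = Σ (x_i·y_{i+1} − x_{i+1}·y_i), indices taken mod 5.
Cross-terms: 158, 23, 67.5, 85, 46  ⇒  Σ = 379.5
Area = |Σ|/2 = 189.75.

189.75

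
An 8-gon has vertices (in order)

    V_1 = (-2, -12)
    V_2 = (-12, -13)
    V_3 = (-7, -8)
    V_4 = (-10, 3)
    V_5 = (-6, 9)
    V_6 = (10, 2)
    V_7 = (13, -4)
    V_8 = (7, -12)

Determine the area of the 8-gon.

345

V_1→V_2: (-2)(-13) − (-12)(-12) = -118
V_2→V_3: (-12)(-8) − (-7)(-13) = 5
V_3→V_4: (-7)(3) − (-10)(-8) = -101
V_4→V_5: (-10)(9) − (-6)(3) = -72
V_5→V_6: (-6)(2) − (10)(9) = -102
V_6→V_7: (10)(-4) − (13)(2) = -66
V_7→V_8: (13)(-12) − (7)(-4) = -128
V_8→V_1: (7)(-12) − (-2)(-12) = -108
Σ = -690
Area = |Σ|/2 = 345.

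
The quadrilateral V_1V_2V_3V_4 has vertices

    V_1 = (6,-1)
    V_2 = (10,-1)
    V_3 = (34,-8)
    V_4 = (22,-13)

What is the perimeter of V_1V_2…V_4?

|V_1V_2| = √((4)² + (0)²) = √16 = 4
|V_2V_3| = √((24)² + (-7)²) = √625 = 25
|V_3V_4| = √((-12)² + (-5)²) = √169 = 13
|V_4V_1| = √((-16)² + (12)²) = √400 = 20
Perimeter = 4 + 25 + 13 + 20 = 62.

62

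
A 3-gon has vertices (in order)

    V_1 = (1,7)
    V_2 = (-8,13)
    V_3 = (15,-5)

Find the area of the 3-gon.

Σ = (69) + (-155) + (110) = 24
Area = |Σ|/2 = 12.

12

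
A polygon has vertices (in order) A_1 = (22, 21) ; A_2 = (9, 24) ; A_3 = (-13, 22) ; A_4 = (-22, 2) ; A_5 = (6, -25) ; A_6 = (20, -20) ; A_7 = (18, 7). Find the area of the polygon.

1474.5

Apply the shoelace formula: 2A = Σ (x_i·y_{i+1} − x_{i+1}·y_i), indices taken mod 7.
Cross-terms: 339, 510, 458, 538, 380, 500, 224  ⇒  Σ = 2949
Area = |Σ|/2 = 1474.5.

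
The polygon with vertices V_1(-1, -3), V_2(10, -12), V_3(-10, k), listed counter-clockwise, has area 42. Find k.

12

The doubled signed area Σ (x_i y_{i+1} − x_{i+1} y_i) is linear in k.
With k=0 it equals -48; the coefficient of k is 11 (from the two edges through V_3).
So 11·k + -48 = 2·42 = 84 ⇒ k = 12.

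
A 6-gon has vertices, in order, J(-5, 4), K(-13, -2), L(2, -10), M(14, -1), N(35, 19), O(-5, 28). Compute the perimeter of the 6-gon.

136

|JK| = √((-8)² + (-6)²) = √100 = 10
|KL| = √((15)² + (-8)²) = √289 = 17
|LM| = √((12)² + (9)²) = √225 = 15
|MN| = √((21)² + (20)²) = √841 = 29
|NO| = √((-40)² + (9)²) = √1681 = 41
|OJ| = √((0)² + (-24)²) = √576 = 24
Perimeter = 10 + 17 + 15 + 29 + 41 + 24 = 136.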